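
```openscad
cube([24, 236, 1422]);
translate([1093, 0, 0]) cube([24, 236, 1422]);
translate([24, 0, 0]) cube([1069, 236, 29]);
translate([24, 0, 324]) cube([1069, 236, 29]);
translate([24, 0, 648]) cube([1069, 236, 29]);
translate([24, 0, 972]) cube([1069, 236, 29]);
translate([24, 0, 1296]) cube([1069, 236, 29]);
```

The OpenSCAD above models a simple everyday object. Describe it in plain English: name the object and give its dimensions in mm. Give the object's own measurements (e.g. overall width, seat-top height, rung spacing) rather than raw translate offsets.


An open bookshelf. Two side panels, each 24 mm thick, 236 mm deep and 1422 mm tall, stand 1117 mm apart (outside-to-outside). Between them sit 5 shelves, each 29 mm thick and 236 mm deep, spanning the full gap between the sides. The bottom shelf rests on the floor (its underside at z = 0) and the clear gap between one shelf's top and the next shelf's underside is 295 mm.


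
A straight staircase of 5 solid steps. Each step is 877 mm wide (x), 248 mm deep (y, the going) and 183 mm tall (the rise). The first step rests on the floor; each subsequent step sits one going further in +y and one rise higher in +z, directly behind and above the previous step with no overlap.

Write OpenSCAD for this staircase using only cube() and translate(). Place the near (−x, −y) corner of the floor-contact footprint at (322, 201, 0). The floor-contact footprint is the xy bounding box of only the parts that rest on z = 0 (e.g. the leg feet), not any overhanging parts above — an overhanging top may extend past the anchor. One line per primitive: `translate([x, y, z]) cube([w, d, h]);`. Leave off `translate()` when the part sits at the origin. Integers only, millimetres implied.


translate([322, 201, 0]) cube([877, 248, 183]);
translate([322, 449, 183]) cube([877, 248, 183]);
translate([322, 697, 366]) cube([877, 248, 183]);
translate([322, 945, 549]) cube([877, 248, 183]);
translate([322, 1193, 732]) cube([877, 248, 183]);


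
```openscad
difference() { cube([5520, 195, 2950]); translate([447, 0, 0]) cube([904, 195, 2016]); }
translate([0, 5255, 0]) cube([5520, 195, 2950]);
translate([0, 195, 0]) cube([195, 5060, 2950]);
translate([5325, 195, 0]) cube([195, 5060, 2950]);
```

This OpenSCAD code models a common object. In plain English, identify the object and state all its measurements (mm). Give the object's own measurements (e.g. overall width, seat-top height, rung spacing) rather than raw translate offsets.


A single room: four walls, each 2950 mm tall and 195 mm thick, enclosing an outside footprint 5520×5450 mm (x × y), no floor or roof. The front and back walls (−y and +y sides) run the full x-width; the side walls fit between their inner faces. A door opening 904 mm wide and 2016 mm tall is cut through the front wall from the floor up, its −x edge 447 mm from the wall's −x end.


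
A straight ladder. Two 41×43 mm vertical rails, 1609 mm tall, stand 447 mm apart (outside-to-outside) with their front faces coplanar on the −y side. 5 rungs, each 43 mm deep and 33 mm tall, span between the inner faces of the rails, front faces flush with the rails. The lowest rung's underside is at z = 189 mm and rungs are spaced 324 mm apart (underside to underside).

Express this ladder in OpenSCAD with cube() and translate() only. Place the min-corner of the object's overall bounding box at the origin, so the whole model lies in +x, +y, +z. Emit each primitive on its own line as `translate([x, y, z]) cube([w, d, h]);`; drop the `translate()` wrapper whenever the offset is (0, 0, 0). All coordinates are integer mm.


cube([41, 43, 1609]);
translate([406, 0, 0]) cube([41, 43, 1609]);
translate([41, 0, 189]) cube([365, 43, 33]);
translate([41, 0, 513]) cube([365, 43, 33]);
translate([41, 0, 837]) cube([365, 43, 33]);
translate([41, 0, 1161]) cube([365, 43, 33]);
translate([41, 0, 1485]) cube([365, 43, 33]);


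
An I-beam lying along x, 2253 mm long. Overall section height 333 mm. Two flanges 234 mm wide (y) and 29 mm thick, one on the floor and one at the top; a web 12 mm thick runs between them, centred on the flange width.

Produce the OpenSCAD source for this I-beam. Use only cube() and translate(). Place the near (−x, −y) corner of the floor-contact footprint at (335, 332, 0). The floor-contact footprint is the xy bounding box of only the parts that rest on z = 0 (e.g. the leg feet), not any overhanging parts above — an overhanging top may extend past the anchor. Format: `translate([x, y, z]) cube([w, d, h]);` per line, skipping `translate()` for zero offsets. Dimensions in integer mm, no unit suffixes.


translate([335, 332, 0]) cube([2253, 234, 29]);
translate([335, 443, 29]) cube([2253, 12, 275]);
translate([335, 332, 304]) cube([2253, 234, 29]);


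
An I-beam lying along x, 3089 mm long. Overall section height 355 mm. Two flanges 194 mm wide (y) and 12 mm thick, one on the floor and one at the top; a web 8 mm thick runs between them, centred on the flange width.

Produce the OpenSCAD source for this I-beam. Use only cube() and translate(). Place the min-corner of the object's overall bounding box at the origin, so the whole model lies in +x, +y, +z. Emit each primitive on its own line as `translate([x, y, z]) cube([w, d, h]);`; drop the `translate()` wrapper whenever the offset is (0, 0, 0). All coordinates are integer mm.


cube([3089, 194, 12]);
translate([0, 93, 12]) cube([3089, 8, 331]);
translate([0, 0, 343]) cube([3089, 194, 12]);


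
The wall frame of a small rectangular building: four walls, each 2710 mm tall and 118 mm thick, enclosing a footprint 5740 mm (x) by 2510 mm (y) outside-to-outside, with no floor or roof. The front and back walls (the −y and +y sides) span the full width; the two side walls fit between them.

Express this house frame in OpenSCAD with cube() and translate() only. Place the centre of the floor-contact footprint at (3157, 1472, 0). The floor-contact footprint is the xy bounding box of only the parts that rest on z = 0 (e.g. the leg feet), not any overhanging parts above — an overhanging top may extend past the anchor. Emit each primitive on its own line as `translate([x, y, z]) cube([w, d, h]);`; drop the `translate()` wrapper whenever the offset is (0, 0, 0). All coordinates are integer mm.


translate([287, 217, 0]) cube([5740, 118, 2710]);
translate([287, 2609, 0]) cube([5740, 118, 2710]);
translate([287, 335, 0]) cube([118, 2274, 2710]);
translate([5909, 335, 0]) cube([118, 2274, 2710]);


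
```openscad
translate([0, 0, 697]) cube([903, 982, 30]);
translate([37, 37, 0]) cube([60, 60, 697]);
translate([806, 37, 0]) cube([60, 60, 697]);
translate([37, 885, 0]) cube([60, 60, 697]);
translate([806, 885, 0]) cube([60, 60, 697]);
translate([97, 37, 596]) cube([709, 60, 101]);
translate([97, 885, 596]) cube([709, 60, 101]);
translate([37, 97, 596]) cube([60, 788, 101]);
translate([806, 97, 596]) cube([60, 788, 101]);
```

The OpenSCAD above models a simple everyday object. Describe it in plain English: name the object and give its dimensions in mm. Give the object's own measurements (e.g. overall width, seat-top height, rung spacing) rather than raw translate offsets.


A rectangular dining table. The top is 903×982×30 mm with its upper surface at z = 727 mm. It stands on four 60×60 mm square legs, each inset 37 mm from the nearest pair of top edges, running from the floor to the underside of the top. Four apron rails, 60 mm thick and 101 mm tall, run between adjacent legs with their top edges flush with the underside of the top and their outer faces flush with the legs' outer faces.


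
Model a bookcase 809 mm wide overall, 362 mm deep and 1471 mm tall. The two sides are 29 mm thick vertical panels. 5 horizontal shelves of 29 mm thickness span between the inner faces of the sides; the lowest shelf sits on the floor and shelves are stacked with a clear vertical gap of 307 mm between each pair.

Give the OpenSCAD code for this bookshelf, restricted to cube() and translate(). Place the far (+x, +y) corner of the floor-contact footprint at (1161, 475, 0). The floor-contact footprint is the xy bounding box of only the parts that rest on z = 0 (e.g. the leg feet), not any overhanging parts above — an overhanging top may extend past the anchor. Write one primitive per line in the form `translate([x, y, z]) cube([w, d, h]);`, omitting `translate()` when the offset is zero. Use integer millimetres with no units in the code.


translate([352, 113, 0]) cube([29, 362, 1471]);
translate([1132, 113, 0]) cube([29, 362, 1471]);
translate([381, 113, 0]) cube([751, 362, 29]);
translate([381, 113, 336]) cube([751, 362, 29]);
translate([381, 113, 672]) cube([751, 362, 29]);
translate([381, 113, 1008]) cube([751, 362, 29]);
translate([381, 113, 1344]) cube([751, 362, 29]);


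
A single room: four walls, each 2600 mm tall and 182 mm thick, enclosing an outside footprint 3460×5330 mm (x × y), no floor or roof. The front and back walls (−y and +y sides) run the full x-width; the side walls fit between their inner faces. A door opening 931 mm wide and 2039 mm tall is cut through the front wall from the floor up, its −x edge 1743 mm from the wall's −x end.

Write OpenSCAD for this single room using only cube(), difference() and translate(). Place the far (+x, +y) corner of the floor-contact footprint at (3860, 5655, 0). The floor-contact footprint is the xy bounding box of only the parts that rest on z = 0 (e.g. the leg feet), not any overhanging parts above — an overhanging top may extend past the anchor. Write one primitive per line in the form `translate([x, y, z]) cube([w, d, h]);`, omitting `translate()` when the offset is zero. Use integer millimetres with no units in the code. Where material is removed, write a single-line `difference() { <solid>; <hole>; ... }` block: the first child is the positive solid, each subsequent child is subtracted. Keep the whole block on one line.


difference() { translate([400, 325, 0]) cube([3460, 182, 2600]); translate([2143, 325, 0]) cube([931, 182, 2039]); }
translate([400, 5473, 0]) cube([3460, 182, 2600]);
translate([400, 507, 0]) cube([182, 4966, 2600]);
translate([3678, 507, 0]) cube([182, 4966, 2600]);


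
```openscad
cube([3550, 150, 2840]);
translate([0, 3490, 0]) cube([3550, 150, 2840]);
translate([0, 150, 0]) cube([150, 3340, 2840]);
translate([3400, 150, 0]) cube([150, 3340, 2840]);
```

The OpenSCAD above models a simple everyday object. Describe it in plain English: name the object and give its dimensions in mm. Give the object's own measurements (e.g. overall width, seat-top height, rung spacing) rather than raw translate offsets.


The wall frame of a small rectangular building: four walls, each 2840 mm tall and 150 mm thick, enclosing a footprint 3550 mm (x) by 3640 mm (y) outside-to-outside, with no floor or roof. The front and back walls (the −y and +y sides) span the full width; the two side walls fit between them.


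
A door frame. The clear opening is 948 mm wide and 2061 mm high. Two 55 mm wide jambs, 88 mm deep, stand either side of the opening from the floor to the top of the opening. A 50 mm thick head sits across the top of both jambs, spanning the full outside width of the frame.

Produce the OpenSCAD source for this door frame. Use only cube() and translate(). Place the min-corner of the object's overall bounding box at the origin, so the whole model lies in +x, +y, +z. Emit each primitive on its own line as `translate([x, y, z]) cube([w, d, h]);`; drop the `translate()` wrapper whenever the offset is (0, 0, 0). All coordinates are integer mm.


cube([55, 88, 2061]);
translate([1003, 0, 0]) cube([55, 88, 2061]);
translate([0, 0, 2061]) cube([1058, 88, 50]);


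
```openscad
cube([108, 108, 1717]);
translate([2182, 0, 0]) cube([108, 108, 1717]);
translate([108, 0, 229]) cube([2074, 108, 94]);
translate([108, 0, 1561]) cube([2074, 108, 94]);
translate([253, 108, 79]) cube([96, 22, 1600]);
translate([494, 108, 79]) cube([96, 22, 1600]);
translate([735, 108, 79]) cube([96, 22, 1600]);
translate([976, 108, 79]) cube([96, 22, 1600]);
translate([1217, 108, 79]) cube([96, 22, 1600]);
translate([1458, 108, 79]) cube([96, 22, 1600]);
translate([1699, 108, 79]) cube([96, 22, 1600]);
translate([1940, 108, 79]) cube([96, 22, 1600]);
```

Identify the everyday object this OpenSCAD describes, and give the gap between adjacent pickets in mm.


A fence section. The picket gap is 145 mm.

Two posts, two rails, 8 pickets — a fence section. Span 2074 mm holds 8 pickets of 96 mm with 9 equal gaps: ⌊(2074 − 8·96) / 9⌋ = 145 mm.


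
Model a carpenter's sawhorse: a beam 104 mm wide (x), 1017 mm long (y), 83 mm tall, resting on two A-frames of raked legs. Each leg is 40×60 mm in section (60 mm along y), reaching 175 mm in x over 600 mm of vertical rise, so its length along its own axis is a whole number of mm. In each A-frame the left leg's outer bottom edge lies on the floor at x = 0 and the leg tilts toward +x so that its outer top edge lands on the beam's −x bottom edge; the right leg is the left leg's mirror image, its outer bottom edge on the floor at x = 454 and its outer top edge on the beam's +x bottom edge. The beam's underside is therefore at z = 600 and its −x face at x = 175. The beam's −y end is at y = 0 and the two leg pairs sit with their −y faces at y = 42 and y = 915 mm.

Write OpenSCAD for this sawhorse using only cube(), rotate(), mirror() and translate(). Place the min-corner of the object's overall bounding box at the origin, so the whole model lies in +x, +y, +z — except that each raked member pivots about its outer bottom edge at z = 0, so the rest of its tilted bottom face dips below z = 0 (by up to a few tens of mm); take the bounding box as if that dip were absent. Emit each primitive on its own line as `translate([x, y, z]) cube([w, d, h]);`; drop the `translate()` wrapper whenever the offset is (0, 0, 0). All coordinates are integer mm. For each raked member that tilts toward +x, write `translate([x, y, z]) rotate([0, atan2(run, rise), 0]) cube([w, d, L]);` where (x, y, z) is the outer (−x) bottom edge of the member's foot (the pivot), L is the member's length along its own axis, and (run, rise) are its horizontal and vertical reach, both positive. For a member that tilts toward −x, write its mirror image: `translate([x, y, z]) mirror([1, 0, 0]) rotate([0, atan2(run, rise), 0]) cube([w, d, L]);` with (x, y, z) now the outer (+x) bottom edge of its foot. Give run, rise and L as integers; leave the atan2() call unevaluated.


translate([175, 0, 600]) cube([104, 1017, 83]);
translate([0, 42, 0]) rotate([0, atan2(175, 600), 0]) cube([40, 60, 625]);
translate([454, 42, 0]) mirror([1, 0, 0]) rotate([0, atan2(175, 600), 0]) cube([40, 60, 625]);
translate([0, 915, 0]) rotate([0, atan2(175, 600), 0]) cube([40, 60, 625]);
translate([454, 915, 0]) mirror([1, 0, 0]) rotate([0, atan2(175, 600), 0]) cube([40, 60, 625]);


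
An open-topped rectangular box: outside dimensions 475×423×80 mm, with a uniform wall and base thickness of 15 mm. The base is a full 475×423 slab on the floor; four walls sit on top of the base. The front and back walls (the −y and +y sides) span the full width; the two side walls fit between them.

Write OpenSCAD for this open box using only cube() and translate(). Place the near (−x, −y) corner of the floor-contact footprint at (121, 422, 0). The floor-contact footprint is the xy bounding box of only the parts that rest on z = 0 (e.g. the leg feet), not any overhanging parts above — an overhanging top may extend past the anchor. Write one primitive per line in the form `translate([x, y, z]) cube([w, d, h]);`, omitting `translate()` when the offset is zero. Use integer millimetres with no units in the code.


translate([121, 422, 0]) cube([475, 423, 15]);
translate([121, 422, 15]) cube([475, 15, 65]);
translate([121, 830, 15]) cube([475, 15, 65]);
translate([121, 437, 15]) cube([15, 393, 65]);
translate([581, 437, 15]) cube([15, 393, 65]);


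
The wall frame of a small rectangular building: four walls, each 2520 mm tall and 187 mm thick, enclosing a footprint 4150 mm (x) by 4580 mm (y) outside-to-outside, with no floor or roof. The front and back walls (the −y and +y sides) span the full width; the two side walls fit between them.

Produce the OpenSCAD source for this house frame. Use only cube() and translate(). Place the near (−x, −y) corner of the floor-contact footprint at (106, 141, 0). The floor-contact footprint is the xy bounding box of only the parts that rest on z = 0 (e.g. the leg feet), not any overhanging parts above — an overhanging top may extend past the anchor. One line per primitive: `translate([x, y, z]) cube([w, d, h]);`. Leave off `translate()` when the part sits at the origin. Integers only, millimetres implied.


translate([106, 141, 0]) cube([4150, 187, 2520]);
translate([106, 4534, 0]) cube([4150, 187, 2520]);
translate([106, 328, 0]) cube([187, 4206, 2520]);
translate([4069, 328, 0]) cube([187, 4206, 2520]);


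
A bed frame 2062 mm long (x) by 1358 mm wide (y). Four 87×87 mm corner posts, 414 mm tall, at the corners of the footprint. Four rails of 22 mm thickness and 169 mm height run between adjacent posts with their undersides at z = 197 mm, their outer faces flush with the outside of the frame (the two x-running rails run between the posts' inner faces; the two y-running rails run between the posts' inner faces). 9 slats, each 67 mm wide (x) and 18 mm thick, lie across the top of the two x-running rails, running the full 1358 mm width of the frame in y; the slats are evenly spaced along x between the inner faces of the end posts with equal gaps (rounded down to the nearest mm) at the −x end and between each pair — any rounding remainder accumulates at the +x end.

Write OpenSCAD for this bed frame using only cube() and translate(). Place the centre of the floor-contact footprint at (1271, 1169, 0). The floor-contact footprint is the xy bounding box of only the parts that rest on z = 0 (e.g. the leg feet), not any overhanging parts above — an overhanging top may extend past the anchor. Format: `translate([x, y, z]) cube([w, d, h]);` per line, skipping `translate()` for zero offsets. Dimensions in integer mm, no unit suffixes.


translate([240, 490, 0]) cube([87, 87, 414]);
translate([240, 1761, 0]) cube([87, 87, 414]);
translate([2215, 490, 0]) cube([87, 87, 414]);
translate([2215, 1761, 0]) cube([87, 87, 414]);
translate([327, 490, 197]) cube([1888, 22, 169]);
translate([327, 1826, 197]) cube([1888, 22, 169]);
translate([240, 577, 197]) cube([22, 1184, 169]);
translate([2280, 577, 197]) cube([22, 1184, 169]);
translate([455, 490, 366]) cube([67, 1358, 18]);
translate([650, 490, 366]) cube([67, 1358, 18]);
translate([845, 490, 366]) cube([67, 1358, 18]);
translate([1040, 490, 366]) cube([67, 1358, 18]);
translate([1235, 490, 366]) cube([67, 1358, 18]);
translate([1430, 490, 366]) cube([67, 1358, 18]);
translate([1625, 490, 366]) cube([67, 1358, 18]);
translate([1820, 490, 366]) cube([67, 1358, 18]);
translate([2015, 490, 366]) cube([67, 1358, 18]);


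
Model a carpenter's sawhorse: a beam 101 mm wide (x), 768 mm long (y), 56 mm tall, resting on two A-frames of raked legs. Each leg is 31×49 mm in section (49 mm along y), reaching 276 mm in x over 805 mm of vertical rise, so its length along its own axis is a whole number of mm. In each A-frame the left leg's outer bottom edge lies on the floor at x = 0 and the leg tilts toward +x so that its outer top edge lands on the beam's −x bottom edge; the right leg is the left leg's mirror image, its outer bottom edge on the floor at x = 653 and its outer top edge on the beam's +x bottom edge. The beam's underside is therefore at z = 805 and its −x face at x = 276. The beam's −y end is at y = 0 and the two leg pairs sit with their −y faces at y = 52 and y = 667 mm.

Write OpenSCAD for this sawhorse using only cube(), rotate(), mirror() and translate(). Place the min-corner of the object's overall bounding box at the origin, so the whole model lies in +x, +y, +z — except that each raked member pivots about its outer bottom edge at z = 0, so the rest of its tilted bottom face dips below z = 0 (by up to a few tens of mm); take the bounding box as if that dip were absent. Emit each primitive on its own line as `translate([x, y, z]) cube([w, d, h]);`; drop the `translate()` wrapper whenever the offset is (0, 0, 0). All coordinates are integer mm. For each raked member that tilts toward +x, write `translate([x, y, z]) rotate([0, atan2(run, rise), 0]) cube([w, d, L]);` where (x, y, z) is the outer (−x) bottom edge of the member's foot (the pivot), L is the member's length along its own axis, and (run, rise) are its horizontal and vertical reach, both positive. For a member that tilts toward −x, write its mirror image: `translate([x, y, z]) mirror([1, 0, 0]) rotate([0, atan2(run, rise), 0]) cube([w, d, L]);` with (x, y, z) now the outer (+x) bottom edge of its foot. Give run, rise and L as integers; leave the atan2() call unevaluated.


translate([276, 0, 805]) cube([101, 768, 56]);
translate([0, 52, 0]) rotate([0, atan2(276, 805), 0]) cube([31, 49, 851]);
translate([653, 52, 0]) mirror([1, 0, 0]) rotate([0, atan2(276, 805), 0]) cube([31, 49, 851]);
translate([0, 667, 0]) rotate([0, atan2(276, 805), 0]) cube([31, 49, 851]);
translate([653, 667, 0]) mirror([1, 0, 0]) rotate([0, atan2(276, 805), 0]) cube([31, 49, 851]);


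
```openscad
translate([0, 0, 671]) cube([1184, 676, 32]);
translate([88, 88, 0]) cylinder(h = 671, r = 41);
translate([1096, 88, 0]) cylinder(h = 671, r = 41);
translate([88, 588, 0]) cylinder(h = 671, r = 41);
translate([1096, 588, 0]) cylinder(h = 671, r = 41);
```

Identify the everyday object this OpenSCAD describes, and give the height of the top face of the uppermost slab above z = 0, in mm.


A table. The table height is 703 mm.

A 1184×676×32 slab sits at z = 671 on four Ø82 mm round legs — a table. The top surface is at 671 + 32 = 703 mm.


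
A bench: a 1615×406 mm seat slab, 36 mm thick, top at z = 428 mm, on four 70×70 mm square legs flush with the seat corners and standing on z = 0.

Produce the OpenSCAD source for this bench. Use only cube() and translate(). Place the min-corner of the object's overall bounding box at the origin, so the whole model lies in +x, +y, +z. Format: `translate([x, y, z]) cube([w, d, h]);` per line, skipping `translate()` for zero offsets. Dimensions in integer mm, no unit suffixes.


// leg_h = 428 − 36 = 392
translate([0, 0, 392]) cube([1615, 406, 36]);
cube([70, 70, 392]);
translate([0, 336, 0]) cube([70, 70, 392]);
translate([1545, 0, 0]) cube([70, 70, 392]);
translate([1545, 336, 0]) cube([70, 70, 392]);


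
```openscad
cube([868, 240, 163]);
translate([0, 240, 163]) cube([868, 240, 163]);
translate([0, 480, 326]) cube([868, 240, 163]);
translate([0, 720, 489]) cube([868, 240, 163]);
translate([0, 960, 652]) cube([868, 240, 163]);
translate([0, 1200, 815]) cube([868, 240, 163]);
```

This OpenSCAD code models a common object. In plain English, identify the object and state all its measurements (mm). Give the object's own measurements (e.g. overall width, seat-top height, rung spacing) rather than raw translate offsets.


A straight staircase of 6 solid steps. Each step is 868 mm wide (x), 240 mm deep (y, the going) and 163 mm tall (the rise). The first step rests on the floor; each subsequent step sits one going further in +y and one rise higher in +z, directly behind and above the previous step with no overlap.


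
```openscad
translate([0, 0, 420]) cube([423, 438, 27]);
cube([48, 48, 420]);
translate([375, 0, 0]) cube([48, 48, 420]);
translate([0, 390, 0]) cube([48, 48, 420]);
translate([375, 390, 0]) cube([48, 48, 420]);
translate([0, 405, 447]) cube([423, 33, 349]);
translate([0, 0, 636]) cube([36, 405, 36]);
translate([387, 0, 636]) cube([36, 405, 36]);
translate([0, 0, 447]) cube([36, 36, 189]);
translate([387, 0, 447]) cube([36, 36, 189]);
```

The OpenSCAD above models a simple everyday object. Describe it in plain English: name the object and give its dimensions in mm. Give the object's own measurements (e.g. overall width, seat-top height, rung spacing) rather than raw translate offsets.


A chair. The seat is a 423×438×27 mm slab with its top at z = 447 mm, on four 48×48 mm corner legs (flush with the seat edges, standing on z = 0). A flat backrest 33 mm thick, 349 mm tall, spans the full seat width and rises from the seat top along its +y edge, rear face flush with the rear of the seat. Two armrests of 36×36 mm section run along each side from the seat's front edge to the front of the backrest, top faces 225 mm above the seat top and outer faces flush with the seat's x-edges; a 36×36 mm post under the front of each armrest stands on the seat at the front corner.


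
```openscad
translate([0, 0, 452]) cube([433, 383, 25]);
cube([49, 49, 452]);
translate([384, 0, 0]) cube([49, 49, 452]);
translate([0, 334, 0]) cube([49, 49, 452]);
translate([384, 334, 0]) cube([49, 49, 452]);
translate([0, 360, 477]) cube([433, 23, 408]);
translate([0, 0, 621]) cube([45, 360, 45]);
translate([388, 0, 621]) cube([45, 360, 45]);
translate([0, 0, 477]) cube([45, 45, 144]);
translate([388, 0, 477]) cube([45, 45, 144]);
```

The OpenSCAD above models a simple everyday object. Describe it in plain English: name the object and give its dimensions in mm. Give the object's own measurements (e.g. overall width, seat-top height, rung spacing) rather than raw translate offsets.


A chair. The seat is a 433×383×25 mm slab with its top at z = 477 mm, on four 49×49 mm corner legs (flush with the seat edges, standing on z = 0). A flat backrest 23 mm thick, 408 mm tall, spans the full seat width and rises from the seat top along its +y edge, rear face flush with the rear of the seat. Two armrests of 45×45 mm section run along each side from the seat's front edge to the front of the backrest, top faces 189 mm above the seat top and outer faces flush with the seat's x-edges; a 45×45 mm post under the front of each armrest stands on the seat at the front corner.


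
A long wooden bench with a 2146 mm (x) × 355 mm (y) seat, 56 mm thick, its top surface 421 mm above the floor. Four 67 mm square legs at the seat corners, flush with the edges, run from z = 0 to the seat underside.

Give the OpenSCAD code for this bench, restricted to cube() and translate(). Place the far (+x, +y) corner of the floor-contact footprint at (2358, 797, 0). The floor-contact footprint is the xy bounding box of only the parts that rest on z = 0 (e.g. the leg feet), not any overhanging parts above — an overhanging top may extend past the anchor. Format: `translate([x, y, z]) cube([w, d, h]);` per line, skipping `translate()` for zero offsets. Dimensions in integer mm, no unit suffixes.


translate([212, 442, 365]) cube([2146, 355, 56]);
translate([212, 442, 0]) cube([67, 67, 365]);
translate([212, 730, 0]) cube([67, 67, 365]);
translate([2291, 442, 0]) cube([67, 67, 365]);
translate([2291, 730, 0]) cube([67, 67, 365]);


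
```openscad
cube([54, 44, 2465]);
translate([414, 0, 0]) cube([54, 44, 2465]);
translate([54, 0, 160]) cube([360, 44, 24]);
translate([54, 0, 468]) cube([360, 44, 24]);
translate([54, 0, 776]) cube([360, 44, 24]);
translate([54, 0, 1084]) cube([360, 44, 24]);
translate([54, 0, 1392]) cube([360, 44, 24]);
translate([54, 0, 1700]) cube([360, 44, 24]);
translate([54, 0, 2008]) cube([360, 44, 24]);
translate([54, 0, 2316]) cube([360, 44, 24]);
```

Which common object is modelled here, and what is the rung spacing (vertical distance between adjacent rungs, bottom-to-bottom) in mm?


A ladder. The rung spacing is 308 mm.

Two tall 54×44 posts with 8 short bars between them — a ladder. Adjacent rungs sit at z = 160 and z = 468, so the spacing is 468 − 160 = 308 mm.


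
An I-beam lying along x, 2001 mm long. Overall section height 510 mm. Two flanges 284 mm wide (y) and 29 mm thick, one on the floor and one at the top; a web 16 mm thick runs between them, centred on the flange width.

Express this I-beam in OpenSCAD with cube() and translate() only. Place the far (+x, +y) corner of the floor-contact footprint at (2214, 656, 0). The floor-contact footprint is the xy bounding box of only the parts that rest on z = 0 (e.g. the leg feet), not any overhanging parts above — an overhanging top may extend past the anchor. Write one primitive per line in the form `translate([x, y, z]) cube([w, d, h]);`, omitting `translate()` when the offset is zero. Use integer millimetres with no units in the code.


translate([213, 372, 0]) cube([2001, 284, 29]);
translate([213, 506, 29]) cube([2001, 16, 452]);
translate([213, 372, 481]) cube([2001, 284, 29]);


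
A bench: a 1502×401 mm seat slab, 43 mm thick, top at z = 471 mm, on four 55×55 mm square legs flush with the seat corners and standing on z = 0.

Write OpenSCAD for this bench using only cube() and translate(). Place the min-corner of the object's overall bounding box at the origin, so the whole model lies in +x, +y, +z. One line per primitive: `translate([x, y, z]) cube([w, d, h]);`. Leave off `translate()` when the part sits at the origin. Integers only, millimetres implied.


translate([0, 0, 428]) cube([1502, 401, 43]);
cube([55, 55, 428]);
translate([0, 346, 0]) cube([55, 55, 428]);
translate([1447, 0, 0]) cube([55, 55, 428]);
translate([1447, 346, 0]) cube([55, 55, 428]);


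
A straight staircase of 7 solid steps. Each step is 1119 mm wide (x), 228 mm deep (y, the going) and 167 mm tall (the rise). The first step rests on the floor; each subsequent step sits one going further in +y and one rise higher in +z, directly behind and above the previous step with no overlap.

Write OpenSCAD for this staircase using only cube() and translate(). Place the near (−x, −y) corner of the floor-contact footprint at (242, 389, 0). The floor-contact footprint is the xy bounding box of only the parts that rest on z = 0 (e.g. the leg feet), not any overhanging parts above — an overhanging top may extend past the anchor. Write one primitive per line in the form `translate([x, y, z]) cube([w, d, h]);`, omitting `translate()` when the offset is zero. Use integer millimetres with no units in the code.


translate([242, 389, 0]) cube([1119, 228, 167]);
translate([242, 617, 167]) cube([1119, 228, 167]);
translate([242, 845, 334]) cube([1119, 228, 167]);
translate([242, 1073, 501]) cube([1119, 228, 167]);
translate([242, 1301, 668]) cube([1119, 228, 167]);
translate([242, 1529, 835]) cube([1119, 228, 167]);
translate([242, 1757, 1002]) cube([1119, 228, 167]);


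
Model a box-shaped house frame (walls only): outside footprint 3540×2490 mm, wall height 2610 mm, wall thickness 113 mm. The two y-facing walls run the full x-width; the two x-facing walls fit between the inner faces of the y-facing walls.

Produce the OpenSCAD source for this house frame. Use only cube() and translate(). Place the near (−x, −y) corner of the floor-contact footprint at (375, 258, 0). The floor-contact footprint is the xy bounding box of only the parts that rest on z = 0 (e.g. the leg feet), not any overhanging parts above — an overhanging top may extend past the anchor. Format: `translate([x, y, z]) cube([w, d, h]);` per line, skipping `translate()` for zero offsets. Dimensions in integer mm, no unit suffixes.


translate([375, 258, 0]) cube([3540, 113, 2610]);
translate([375, 2635, 0]) cube([3540, 113, 2610]);
translate([375, 371, 0]) cube([113, 2264, 2610]);
translate([3802, 371, 0]) cube([113, 2264, 2610]);


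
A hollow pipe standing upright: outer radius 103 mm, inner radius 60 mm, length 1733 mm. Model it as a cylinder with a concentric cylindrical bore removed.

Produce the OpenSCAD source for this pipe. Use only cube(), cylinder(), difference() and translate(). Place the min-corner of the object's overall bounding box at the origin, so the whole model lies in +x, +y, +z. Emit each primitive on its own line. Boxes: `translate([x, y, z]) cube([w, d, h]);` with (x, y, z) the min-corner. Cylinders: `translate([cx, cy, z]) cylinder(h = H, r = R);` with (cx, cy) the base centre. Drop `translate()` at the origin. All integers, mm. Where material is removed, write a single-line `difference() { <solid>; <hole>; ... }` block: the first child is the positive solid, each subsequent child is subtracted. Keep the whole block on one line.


difference() { translate([103, 103, 0]) cylinder(h = 1733, r = 103); translate([103, 103, 0]) cylinder(h = 1733, r = 60); }


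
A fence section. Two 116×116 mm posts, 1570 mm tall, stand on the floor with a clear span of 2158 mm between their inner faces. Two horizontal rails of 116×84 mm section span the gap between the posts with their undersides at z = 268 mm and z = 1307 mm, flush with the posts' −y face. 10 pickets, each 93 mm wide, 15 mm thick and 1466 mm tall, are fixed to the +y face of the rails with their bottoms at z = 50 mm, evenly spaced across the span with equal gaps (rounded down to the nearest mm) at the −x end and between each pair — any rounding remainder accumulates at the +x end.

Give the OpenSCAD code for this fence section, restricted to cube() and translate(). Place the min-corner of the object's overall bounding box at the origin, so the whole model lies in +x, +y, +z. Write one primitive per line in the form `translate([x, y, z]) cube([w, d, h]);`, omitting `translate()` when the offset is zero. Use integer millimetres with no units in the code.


cube([116, 116, 1570]);
translate([2274, 0, 0]) cube([116, 116, 1570]);
translate([116, 0, 268]) cube([2158, 116, 84]);
translate([116, 0, 1307]) cube([2158, 116, 84]);
translate([227, 116, 50]) cube([93, 15, 1466]);
translate([431, 116, 50]) cube([93, 15, 1466]);
translate([635, 116, 50]) cube([93, 15, 1466]);
translate([839, 116, 50]) cube([93, 15, 1466]);
translate([1043, 116, 50]) cube([93, 15, 1466]);
translate([1247, 116, 50]) cube([93, 15, 1466]);
translate([1451, 116, 50]) cube([93, 15, 1466]);
translate([1655, 116, 50]) cube([93, 15, 1466]);
translate([1859, 116, 50]) cube([93, 15, 1466]);
translate([2063, 116, 50]) cube([93, 15, 1466]);


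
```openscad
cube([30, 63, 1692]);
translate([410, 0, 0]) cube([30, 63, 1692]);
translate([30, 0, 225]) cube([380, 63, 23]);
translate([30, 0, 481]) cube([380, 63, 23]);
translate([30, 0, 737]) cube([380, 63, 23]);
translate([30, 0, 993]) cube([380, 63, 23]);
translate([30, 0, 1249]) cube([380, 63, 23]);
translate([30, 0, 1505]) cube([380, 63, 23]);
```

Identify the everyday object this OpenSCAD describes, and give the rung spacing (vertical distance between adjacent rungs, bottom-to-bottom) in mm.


A ladder. The rung spacing is 256 mm.

Two tall 30×63 posts with 6 short bars between them — a ladder. Adjacent rungs sit at z = 225 and z = 481, so the spacing is 481 − 225 = 256 mm.


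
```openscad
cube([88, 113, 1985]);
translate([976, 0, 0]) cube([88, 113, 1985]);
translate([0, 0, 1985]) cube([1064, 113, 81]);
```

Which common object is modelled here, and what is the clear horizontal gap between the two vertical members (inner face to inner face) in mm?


A door frame. The clear opening width is 888 mm.

Two 1985 mm tall posts with a header on top — a door frame. The left jamb is 88 mm wide at x = 0; the right jamb starts at x = 976. The clear opening is 976 − 88 = 888 mm.


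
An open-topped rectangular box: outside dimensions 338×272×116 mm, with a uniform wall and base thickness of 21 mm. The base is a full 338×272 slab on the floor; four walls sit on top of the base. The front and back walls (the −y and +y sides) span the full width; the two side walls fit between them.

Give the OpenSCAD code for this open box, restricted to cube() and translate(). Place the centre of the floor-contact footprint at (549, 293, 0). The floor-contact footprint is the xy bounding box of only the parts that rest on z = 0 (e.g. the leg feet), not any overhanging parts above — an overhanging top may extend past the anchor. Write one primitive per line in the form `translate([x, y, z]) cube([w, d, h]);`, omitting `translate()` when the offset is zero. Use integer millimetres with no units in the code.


translate([380, 157, 0]) cube([338, 272, 21]);
translate([380, 157, 21]) cube([338, 21, 95]);
translate([380, 408, 21]) cube([338, 21, 95]);
translate([380, 178, 21]) cube([21, 230, 95]);
translate([697, 178, 21]) cube([21, 230, 95]);


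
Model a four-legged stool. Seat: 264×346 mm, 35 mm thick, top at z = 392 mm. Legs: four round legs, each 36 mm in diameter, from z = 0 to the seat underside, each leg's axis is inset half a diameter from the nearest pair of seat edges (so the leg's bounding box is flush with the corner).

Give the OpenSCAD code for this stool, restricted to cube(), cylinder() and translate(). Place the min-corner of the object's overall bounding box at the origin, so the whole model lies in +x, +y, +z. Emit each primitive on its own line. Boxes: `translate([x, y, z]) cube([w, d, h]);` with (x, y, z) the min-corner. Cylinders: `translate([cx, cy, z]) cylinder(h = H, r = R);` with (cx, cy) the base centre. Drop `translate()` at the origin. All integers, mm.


translate([0, 0, 357]) cube([264, 346, 35]);
translate([18, 18, 0]) cylinder(h = 357, r = 18);
translate([246, 18, 0]) cylinder(h = 357, r = 18);
translate([18, 328, 0]) cylinder(h = 357, r = 18);
translate([246, 328, 0]) cylinder(h = 357, r = 18);


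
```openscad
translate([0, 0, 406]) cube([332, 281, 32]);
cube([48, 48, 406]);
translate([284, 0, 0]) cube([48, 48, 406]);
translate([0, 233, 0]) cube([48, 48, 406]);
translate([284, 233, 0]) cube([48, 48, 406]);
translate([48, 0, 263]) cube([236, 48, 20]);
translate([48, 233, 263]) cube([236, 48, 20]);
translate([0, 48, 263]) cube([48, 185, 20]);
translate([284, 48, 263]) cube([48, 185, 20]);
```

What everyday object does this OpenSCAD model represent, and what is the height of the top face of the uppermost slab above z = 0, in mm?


A stool. The seat height is 438 mm.

A 332×281×32 slab at z = 406 on four corner posts — a stool. The seat top is 406 + 32 = 438 mm.


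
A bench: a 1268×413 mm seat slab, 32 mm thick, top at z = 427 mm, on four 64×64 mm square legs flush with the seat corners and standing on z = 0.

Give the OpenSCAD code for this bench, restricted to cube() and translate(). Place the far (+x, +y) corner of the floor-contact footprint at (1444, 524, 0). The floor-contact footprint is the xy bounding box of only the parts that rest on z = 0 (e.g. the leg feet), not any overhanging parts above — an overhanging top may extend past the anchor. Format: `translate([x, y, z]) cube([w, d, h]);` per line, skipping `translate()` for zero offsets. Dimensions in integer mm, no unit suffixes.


translate([176, 111, 395]) cube([1268, 413, 32]);
translate([176, 111, 0]) cube([64, 64, 395]);
translate([176, 460, 0]) cube([64, 64, 395]);
translate([1380, 111, 0]) cube([64, 64, 395]);
translate([1380, 460, 0]) cube([64, 64, 395]);


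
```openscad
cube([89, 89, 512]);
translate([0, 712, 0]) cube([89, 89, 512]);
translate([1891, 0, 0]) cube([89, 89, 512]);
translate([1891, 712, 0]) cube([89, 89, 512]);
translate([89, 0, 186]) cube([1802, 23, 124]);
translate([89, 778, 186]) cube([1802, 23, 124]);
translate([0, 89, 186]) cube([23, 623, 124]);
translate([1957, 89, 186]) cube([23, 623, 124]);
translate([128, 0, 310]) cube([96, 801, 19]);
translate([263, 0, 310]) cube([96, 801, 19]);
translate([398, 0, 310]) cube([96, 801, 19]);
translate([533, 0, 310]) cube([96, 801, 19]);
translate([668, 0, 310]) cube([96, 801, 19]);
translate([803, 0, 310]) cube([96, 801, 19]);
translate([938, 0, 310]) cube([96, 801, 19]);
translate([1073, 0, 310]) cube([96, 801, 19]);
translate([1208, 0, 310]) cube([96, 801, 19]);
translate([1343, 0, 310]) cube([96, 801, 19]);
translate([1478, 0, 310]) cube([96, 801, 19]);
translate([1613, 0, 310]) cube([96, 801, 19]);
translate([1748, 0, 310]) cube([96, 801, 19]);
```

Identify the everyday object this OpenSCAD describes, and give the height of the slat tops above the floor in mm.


A bed frame. The slat-top height is 329 mm.

Four posts, four rails, and a row of slats — a bed frame. Slats sit on the rails at z = 186 + 124 = 310; with slat thickness 19, the top is 329 mm.


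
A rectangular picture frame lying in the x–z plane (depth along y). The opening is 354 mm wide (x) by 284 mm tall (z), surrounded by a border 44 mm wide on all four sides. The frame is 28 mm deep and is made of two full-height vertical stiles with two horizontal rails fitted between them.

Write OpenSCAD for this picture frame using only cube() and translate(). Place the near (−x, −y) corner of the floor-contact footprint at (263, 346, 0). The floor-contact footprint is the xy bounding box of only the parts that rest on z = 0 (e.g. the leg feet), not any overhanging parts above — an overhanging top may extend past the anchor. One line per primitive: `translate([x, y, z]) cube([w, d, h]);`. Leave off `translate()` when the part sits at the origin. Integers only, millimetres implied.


translate([263, 346, 0]) cube([44, 28, 372]);
translate([661, 346, 0]) cube([44, 28, 372]);
translate([307, 346, 0]) cube([354, 28, 44]);
translate([307, 346, 328]) cube([354, 28, 44]);
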